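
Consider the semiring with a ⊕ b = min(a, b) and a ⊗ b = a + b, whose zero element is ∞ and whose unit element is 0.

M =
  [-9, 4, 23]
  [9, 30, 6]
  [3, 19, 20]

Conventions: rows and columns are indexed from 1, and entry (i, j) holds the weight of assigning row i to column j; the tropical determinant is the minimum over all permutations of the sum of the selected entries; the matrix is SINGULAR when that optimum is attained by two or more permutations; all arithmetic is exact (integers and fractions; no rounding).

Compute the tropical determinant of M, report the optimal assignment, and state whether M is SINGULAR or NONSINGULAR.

σ = (1, 2, 3): (-9) + 30 + 20 = 41
σ = (1, 3, 2): (-9) + 6 + 19 = 16
σ = (2, 1, 3): 4 + 9 + 20 = 33
σ = (2, 3, 1): 4 + 6 + 3 = 13
σ = (3, 1, 2): 23 + 9 + 19 = 51
σ = (3, 2, 1): 23 + 30 + 3 = 56
Optimal value attained by: σ = (2, 3, 1).
Answer: det⊕(M) = 13; verdict: NONSINGULAR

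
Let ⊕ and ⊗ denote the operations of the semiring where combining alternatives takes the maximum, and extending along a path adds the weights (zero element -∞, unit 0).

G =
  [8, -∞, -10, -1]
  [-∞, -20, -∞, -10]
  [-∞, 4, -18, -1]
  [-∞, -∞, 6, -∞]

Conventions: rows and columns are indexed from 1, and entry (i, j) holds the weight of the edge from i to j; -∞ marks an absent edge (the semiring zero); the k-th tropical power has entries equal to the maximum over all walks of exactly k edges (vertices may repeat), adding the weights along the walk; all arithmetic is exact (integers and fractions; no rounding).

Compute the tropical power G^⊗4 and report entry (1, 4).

G^⊗2:
  [16, -6, 5, 7]
  [-∞, -40, -4, -30]
  [-∞, -14, 5, -6]
  [-∞, 10, -12, 5]
G^⊗3:
  [24, 9, 13, 15]
  [-∞, 0, -22, -5]
  [-∞, 9, 0, 4]
  [-∞, -8, 11, 0]
G^⊗4:
  [32, 17, 21, 23]
  [-∞, -18, 1, -10]
  [-∞, 4, 10, -1]
  [-∞, 15, 6, 10]
Key observation: the optimum is the walk 1->1->1->1->4, with weight 8 + 8 + 8 + (-1) = 23.
Optimal value attained by: walk 1->1->1->1->4.
Answer: (G^⊗4)[1][4] = 23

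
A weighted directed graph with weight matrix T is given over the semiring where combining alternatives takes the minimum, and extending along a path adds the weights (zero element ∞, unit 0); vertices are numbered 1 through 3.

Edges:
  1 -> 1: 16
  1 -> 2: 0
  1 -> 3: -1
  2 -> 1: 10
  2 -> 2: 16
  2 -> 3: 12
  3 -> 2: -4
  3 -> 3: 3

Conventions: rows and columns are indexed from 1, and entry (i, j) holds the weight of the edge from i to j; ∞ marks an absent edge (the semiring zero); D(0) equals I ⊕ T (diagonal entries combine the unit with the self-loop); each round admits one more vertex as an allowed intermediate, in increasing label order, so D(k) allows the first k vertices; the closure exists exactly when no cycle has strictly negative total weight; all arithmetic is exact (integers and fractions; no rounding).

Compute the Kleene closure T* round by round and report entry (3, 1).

D(0):
  [0, 0, -1]
  [10, 0, 12]
  [∞, -4, 0]
D(1):
  [0, 0, -1]
  [10, 0, 9]
  [∞, -4, 0]
D(2):
  [0, 0, -1]
  [10, 0, 9]
  [6, -4, 0]
D(3):
  [0, -5, -1]
  [10, 0, 9]
  [6, -4, 0]
Answer: T*[3][1] = 6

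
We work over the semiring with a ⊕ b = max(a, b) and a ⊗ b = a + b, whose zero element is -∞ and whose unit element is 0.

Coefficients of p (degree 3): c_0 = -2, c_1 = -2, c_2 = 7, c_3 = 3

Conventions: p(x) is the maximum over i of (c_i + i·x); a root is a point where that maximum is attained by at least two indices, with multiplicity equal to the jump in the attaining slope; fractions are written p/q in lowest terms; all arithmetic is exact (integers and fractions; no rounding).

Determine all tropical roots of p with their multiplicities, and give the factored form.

hull edge (i=0, c=-2) to (i=2, c=7): slope 9/2, span 2
hull edge (i=2, c=7) to (i=3, c=3): slope -4, span 1
Factored form: p(x) = 3 ⊗ (x ⊕ (-9/2)) ⊗ (x ⊕ (-9/2)) ⊗ (x ⊕ 4)
Answer: roots = -9/2 (mult 2), 4 (mult 1)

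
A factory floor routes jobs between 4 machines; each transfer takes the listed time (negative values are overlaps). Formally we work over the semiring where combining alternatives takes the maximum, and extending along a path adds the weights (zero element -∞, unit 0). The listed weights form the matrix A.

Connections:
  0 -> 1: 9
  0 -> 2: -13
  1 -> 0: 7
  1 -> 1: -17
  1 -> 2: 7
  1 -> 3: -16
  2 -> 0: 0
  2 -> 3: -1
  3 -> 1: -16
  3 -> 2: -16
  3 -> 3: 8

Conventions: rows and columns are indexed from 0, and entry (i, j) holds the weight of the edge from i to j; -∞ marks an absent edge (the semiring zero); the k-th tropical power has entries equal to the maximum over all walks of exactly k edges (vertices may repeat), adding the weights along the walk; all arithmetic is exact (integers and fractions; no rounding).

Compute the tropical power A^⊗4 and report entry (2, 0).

A^⊗2:
  [16, -8, 16, -7]
  [7, 16, -6, 6]
  [-∞, 9, -13, 7]
  [-9, -8, -8, 16]
A^⊗3:
  [16, 25, 3, 15]
  [23, 16, 23, 14]
  [16, -8, 16, 15]
  [-1, 0, 0, 24]
A^⊗4:
  [32, 25, 32, 23]
  [23, 32, 23, 22]
  [16, 25, 3, 23]
  [7, 8, 8, 32]
Key observation: the optimum is the walk 2->0->1->2->0, with weight 0 + 9 + 7 + 0 = 16.
Optimal value attained by: walk 2->0->1->2->0.
Answer: (A^⊗4)[2][0] = 16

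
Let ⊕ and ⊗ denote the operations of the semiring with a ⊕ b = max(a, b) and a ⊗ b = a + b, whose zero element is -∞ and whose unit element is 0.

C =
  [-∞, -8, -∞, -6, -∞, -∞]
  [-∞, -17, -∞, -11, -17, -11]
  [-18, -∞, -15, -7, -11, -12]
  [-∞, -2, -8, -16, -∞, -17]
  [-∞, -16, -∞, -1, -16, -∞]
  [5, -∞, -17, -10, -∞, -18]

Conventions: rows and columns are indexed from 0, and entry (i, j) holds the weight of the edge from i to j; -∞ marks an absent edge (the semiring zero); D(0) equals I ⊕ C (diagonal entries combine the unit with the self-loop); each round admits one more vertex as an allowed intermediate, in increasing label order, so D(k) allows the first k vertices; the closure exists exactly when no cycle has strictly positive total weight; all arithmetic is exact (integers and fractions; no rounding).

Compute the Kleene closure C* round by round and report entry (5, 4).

D(0):
  [0, -8, -∞, -6, -∞, -∞]
  [-∞, 0, -∞, -11, -17, -11]
  [-18, -∞, 0, -7, -11, -12]
  [-∞, -2, -8, 0, -∞, -17]
  [-∞, -16, -∞, -1, 0, -∞]
  [5, -∞, -17, -10, -∞, 0]
D(1):
  [0, -8, -∞, -6, -∞, -∞]
  [-∞, 0, -∞, -11, -17, -11]
  [-18, -26, 0, -7, -11, -12]
  [-∞, -2, -8, 0, -∞, -17]
  [-∞, -16, -∞, -1, 0, -∞]
  [5, -3, -17, -1, -∞, 0]
D(2):
  [0, -8, -∞, -6, -25, -19]
  [-∞, 0, -∞, -11, -17, -11]
  [-18, -26, 0, -7, -11, -12]
  [-∞, -2, -8, 0, -19, -13]
  [-∞, -16, -∞, -1, 0, -27]
  [5, -3, -17, -1, -20, 0]
D(3):
  [0, -8, -∞, -6, -25, -19]
  [-∞, 0, -∞, -11, -17, -11]
  [-18, -26, 0, -7, -11, -12]
  [-26, -2, -8, 0, -19, -13]
  [-∞, -16, -∞, -1, 0, -27]
  [5, -3, -17, -1, -20, 0]
D(4):
  [0, -8, -14, -6, -25, -19]
  [-37, 0, -19, -11, -17, -11]
  [-18, -9, 0, -7, -11, -12]
  [-26, -2, -8, 0, -19, -13]
  [-27, -3, -9, -1, 0, -14]
  [5, -3, -9, -1, -20, 0]
D(5):
  [0, -8, -14, -6, -25, -19]
  [-37, 0, -19, -11, -17, -11]
  [-18, -9, 0, -7, -11, -12]
  [-26, -2, -8, 0, -19, -13]
  [-27, -3, -9, -1, 0, -14]
  [5, -3, -9, -1, -20, 0]
D(6):
  [0, -8, -14, -6, -25, -19]
  [-6, 0, -19, -11, -17, -11]
  [-7, -9, 0, -7, -11, -12]
  [-8, -2, -8, 0, -19, -13]
  [-9, -3, -9, -1, 0, -14]
  [5, -3, -9, -1, -20, 0]
Answer: C*[5][4] = -20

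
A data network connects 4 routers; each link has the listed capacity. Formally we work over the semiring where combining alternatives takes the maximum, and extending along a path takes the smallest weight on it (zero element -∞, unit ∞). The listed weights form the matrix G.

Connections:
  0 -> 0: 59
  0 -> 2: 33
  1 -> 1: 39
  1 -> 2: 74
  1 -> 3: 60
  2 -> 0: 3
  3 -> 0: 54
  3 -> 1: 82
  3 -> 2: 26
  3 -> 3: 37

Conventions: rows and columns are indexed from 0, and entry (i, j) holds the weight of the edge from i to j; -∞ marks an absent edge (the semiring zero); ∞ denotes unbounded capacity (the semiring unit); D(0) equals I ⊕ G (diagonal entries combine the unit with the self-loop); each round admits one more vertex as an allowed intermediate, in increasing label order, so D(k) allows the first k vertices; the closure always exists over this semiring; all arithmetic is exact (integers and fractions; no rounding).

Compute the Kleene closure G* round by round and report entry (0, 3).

D(0):
  [∞, -∞, 33, -∞]
  [-∞, ∞, 74, 60]
  [3, -∞, ∞, -∞]
  [54, 82, 26, ∞]
D(1):
  [∞, -∞, 33, -∞]
  [-∞, ∞, 74, 60]
  [3, -∞, ∞, -∞]
  [54, 82, 33, ∞]
D(2):
  [∞, -∞, 33, -∞]
  [-∞, ∞, 74, 60]
  [3, -∞, ∞, -∞]
  [54, 82, 74, ∞]
D(3):
  [∞, -∞, 33, -∞]
  [3, ∞, 74, 60]
  [3, -∞, ∞, -∞]
  [54, 82, 74, ∞]
D(4):
  [∞, -∞, 33, -∞]
  [54, ∞, 74, 60]
  [3, -∞, ∞, -∞]
  [54, 82, 74, ∞]
Answer: G*[0][3] = -∞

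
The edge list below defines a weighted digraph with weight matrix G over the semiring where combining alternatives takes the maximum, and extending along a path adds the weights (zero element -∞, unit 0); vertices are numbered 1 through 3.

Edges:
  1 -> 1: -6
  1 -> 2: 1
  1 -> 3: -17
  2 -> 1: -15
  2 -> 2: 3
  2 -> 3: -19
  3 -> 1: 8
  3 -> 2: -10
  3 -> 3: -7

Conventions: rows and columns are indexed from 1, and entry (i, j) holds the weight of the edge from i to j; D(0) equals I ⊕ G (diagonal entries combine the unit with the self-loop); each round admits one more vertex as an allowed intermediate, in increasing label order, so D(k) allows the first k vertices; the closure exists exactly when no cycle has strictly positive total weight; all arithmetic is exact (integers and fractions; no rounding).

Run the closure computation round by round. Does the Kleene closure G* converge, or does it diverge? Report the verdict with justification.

Detection: at round 0, diagonal entry (2, 2) turns strictly positive.
Key observation: the cycle 2->2 has total weight 3, which is strictly positive.
Answer: DIVERGES — positive cycle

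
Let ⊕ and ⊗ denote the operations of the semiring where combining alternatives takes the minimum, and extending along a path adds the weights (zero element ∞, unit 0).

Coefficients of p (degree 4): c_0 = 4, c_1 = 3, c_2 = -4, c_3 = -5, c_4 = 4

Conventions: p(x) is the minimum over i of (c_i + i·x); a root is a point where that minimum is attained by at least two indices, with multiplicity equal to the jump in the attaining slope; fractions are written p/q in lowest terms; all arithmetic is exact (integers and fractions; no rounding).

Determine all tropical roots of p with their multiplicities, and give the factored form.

hull edge (i=0, c=4) to (i=2, c=-4): slope -4, span 2
hull edge (i=2, c=-4) to (i=3, c=-5): slope -1, span 1
hull edge (i=3, c=-5) to (i=4, c=4): slope 9, span 1
Factored form: p(x) = 4 ⊗ (x ⊕ (-9)) ⊗ (x ⊕ 1) ⊗ (x ⊕ 4) ⊗ (x ⊕ 4)
Answer: roots = -9 (mult 1), 1 (mult 1), 4 (mult 2)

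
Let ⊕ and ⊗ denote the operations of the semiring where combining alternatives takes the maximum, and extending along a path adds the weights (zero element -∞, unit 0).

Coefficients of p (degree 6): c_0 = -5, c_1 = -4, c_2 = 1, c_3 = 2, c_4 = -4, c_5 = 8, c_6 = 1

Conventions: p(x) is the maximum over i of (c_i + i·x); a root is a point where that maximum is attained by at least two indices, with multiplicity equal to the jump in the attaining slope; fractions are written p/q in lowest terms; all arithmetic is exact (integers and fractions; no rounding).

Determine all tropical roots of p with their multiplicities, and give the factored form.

hull edge (i=0, c=-5) to (i=2, c=1): slope 3, span 2
hull edge (i=2, c=1) to (i=5, c=8): slope 7/3, span 3
hull edge (i=5, c=8) to (i=6, c=1): slope -7, span 1
Factored form: p(x) = 1 ⊗ (x ⊕ (-3)) ⊗ (x ⊕ (-3)) ⊗ (x ⊕ (-7/3)) ⊗ (x ⊕ (-7/3)) ⊗ (x ⊕ (-7/3)) ⊗ (x ⊕ 7)
Answer: roots = -3 (mult 2), -7/3 (mult 3), 7 (mult 1)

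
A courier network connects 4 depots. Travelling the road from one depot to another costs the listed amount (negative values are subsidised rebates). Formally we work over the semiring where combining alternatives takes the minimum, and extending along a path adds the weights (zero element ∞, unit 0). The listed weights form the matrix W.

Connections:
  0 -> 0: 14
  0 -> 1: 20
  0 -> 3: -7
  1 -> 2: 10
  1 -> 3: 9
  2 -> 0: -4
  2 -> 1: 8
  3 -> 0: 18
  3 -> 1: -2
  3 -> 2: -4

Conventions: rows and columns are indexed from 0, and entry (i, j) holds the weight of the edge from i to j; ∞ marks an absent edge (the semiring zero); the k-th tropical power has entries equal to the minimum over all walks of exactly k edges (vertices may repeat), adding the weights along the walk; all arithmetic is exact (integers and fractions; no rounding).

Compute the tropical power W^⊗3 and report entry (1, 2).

W^⊗2:
  [11, -9, -11, 7]
  [6, 7, 5, ∞]
  [10, 16, 18, -11]
  [-8, 4, 8, 7]
W^⊗3:
  [-15, -3, 1, 0]
  [1, 13, 17, -1]
  [7, -13, -15, 3]
  [4, 5, 3, -15]
Key observation: the optimum is the walk 1->3->1->2, with weight 9 + (-2) + 10 = 17.
Optimal value attained by: walk 1->3->1->2.
Answer: (W^⊗3)[1][2] = 17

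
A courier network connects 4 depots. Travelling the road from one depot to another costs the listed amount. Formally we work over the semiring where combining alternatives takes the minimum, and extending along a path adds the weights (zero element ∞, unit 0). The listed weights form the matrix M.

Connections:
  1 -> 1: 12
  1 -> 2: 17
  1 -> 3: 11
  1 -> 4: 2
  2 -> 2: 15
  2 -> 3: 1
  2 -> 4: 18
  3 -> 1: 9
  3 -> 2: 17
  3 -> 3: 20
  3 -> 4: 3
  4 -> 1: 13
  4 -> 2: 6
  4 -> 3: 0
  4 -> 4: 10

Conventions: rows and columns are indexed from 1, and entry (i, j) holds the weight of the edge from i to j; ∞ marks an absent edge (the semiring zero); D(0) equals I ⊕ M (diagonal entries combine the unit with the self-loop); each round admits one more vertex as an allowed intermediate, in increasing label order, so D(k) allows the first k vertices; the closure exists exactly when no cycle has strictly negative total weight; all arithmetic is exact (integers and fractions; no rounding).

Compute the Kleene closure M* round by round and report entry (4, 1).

D(0):
  [0, 17, 11, 2]
  [∞, 0, 1, 18]
  [9, 17, 0, 3]
  [13, 6, 0, 0]
D(1):
  [0, 17, 11, 2]
  [∞, 0, 1, 18]
  [9, 17, 0, 3]
  [13, 6, 0, 0]
D(2):
  [0, 17, 11, 2]
  [∞, 0, 1, 18]
  [9, 17, 0, 3]
  [13, 6, 0, 0]
D(3):
  [0, 17, 11, 2]
  [10, 0, 1, 4]
  [9, 17, 0, 3]
  [9, 6, 0, 0]
D(4):
  [0, 8, 2, 2]
  [10, 0, 1, 4]
  [9, 9, 0, 3]
  [9, 6, 0, 0]
Answer: M*[4][1] = 9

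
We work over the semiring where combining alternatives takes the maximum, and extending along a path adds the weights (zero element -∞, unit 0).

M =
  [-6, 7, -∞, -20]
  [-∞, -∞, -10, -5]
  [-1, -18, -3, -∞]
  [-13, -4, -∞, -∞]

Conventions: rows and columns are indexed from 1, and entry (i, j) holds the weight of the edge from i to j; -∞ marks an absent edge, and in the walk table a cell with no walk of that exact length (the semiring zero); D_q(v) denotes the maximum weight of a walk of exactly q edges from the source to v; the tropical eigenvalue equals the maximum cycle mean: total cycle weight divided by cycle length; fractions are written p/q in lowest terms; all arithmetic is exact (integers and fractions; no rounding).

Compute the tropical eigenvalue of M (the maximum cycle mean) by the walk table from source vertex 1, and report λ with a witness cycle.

q=0: [0, -∞, -∞, -∞]
q=1: [-6, 7, -∞, -20]
q=2: [-12, 1, -3, 2]
q=3: [-4, -2, -6, -4]
q=4: [-7, 3, -9, -7]
Optimal cycle mean attained by: cycle 1->2->3->1, total 7 + (-10) + (-1), length 3.
Answer: λ = -4/3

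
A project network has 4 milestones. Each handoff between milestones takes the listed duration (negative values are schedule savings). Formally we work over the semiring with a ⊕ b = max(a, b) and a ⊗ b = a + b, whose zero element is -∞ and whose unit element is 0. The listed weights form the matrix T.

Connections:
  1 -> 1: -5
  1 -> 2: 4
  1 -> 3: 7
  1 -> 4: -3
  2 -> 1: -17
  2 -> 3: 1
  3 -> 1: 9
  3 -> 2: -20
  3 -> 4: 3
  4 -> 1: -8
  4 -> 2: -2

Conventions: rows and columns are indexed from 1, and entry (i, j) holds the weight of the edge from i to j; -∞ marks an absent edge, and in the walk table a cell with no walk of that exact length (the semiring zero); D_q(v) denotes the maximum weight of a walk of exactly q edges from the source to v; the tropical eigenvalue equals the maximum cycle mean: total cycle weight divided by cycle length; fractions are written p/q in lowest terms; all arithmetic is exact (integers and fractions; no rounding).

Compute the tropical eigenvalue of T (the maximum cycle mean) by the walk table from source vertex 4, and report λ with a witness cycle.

q=0: [-∞, -∞, -∞, 0]
q=1: [-8, -2, -∞, -∞]
q=2: [-13, -4, -1, -11]
q=3: [8, -9, -3, 2]
q=4: [6, 12, 15, 5]
Optimal cycle mean attained by: cycle 1->3->1, total 7 + 9, length 2.
Answer: λ = 8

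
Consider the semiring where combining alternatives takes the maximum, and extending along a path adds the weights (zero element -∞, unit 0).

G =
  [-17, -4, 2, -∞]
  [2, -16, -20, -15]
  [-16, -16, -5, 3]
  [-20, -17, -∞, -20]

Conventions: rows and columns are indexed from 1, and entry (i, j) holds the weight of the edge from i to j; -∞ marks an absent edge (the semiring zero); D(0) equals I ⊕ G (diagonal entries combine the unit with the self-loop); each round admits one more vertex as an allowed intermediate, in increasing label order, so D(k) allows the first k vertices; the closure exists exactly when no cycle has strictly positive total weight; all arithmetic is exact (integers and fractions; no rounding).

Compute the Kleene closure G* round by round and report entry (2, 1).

D(0):
  [0, -4, 2, -∞]
  [2, 0, -20, -15]
  [-16, -16, 0, 3]
  [-20, -17, -∞, 0]
D(1):
  [0, -4, 2, -∞]
  [2, 0, 4, -15]
  [-16, -16, 0, 3]
  [-20, -17, -18, 0]
D(2):
  [0, -4, 2, -19]
  [2, 0, 4, -15]
  [-14, -16, 0, 3]
  [-15, -17, -13, 0]
D(3):
  [0, -4, 2, 5]
  [2, 0, 4, 7]
  [-14, -16, 0, 3]
  [-15, -17, -13, 0]
D(4):
  [0, -4, 2, 5]
  [2, 0, 4, 7]
  [-12, -14, 0, 3]
  [-15, -17, -13, 0]
Answer: G*[2][1] = 2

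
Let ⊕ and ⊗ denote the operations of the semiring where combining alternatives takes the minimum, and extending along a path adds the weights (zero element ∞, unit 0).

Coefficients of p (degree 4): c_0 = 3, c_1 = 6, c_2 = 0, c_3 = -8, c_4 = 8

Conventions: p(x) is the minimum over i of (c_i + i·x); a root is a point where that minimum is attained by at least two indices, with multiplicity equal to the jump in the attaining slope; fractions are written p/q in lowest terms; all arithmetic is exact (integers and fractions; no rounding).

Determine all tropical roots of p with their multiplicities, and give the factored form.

hull edge (i=0, c=3) to (i=3, c=-8): slope -11/3, span 3
hull edge (i=3, c=-8) to (i=4, c=8): slope 16, span 1
Factored form: p(x) = 8 ⊗ (x ⊕ (-16)) ⊗ (x ⊕ 11/3) ⊗ (x ⊕ 11/3) ⊗ (x ⊕ 11/3)
Answer: roots = -16 (mult 1), 11/3 (mult 3)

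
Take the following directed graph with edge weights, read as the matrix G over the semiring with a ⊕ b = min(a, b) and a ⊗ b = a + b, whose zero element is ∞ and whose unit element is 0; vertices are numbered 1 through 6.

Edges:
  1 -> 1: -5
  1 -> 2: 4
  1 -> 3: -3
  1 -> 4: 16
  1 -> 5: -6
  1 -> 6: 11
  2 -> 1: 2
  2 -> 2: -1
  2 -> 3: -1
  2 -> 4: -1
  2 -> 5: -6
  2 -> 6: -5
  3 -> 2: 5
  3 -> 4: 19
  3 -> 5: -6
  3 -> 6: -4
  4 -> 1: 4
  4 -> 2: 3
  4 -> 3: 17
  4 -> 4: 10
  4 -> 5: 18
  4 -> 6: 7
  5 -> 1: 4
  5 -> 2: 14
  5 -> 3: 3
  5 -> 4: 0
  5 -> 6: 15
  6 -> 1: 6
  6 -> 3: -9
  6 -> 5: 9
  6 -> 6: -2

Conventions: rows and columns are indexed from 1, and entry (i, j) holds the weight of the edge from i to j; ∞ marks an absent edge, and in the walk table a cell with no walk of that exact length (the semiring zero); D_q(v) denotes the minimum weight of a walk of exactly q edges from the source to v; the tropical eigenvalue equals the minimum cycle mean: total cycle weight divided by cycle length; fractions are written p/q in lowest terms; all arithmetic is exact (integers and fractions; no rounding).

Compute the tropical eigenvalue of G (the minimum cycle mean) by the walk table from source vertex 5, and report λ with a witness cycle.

q=0: [∞, ∞, ∞, ∞, 0, ∞]
q=1: [4, 14, 3, 0, ∞, 15]
q=2: [-1, 3, 1, 10, -3, -1]
q=3: [-6, 2, -10, -3, -7, -3]
q=4: [-11, -5, -12, -7, -16, -14]
q=5: [-16, -7, -23, -16, -18, -16]
q=6: [-21, -18, -25, -18, -29, -27]
Optimal cycle mean attained by: cycle 3->6->3, total (-4) + (-9), length 2.
Answer: λ = -13/2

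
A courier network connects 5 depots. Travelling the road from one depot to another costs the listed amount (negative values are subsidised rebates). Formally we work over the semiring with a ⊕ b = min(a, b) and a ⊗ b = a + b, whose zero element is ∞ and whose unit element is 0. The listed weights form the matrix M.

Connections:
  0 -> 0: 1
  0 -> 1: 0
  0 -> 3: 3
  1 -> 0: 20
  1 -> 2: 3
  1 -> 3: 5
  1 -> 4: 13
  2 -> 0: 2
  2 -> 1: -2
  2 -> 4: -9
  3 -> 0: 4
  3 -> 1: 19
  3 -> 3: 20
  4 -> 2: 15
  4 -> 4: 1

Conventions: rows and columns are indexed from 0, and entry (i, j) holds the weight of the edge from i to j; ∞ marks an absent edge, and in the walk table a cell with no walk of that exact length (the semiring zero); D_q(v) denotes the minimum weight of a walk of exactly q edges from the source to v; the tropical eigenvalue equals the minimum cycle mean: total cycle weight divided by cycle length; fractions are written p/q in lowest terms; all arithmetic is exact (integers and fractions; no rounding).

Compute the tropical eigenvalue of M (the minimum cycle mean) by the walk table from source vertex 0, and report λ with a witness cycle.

q=0: [0, ∞, ∞, ∞, ∞]
q=1: [1, 0, ∞, 3, ∞]
q=2: [2, 1, 3, 4, 13]
q=3: [3, 1, 4, 5, -6]
q=4: [4, 2, 4, 6, -5]
q=5: [5, 2, 5, 7, -5]
Optimal cycle mean attained by: cycle 1->2->1, total 3 + (-2), length 2.
Answer: λ = 1/2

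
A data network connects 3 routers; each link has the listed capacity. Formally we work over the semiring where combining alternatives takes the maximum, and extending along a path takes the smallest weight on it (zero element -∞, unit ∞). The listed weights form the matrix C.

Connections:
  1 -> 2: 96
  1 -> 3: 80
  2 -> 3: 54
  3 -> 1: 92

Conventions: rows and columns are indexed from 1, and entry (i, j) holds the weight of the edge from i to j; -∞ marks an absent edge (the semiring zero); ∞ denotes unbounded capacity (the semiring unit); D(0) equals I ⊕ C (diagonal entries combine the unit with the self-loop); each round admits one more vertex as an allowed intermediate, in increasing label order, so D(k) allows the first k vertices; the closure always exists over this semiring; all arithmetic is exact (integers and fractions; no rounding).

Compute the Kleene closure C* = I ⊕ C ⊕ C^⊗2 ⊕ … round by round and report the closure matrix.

D(0):
  [∞, 96, 80]
  [-∞, ∞, 54]
  [92, -∞, ∞]
D(1):
  [∞, 96, 80]
  [-∞, ∞, 54]
  [92, 92, ∞]
D(2):
  [∞, 96, 80]
  [-∞, ∞, 54]
  [92, 92, ∞]
D(3):
  [∞, 96, 80]
  [54, ∞, 54]
  [92, 92, ∞]
Answer: C* = [[∞, 96, 80], [54, ∞, 54], [92, 92, ∞]]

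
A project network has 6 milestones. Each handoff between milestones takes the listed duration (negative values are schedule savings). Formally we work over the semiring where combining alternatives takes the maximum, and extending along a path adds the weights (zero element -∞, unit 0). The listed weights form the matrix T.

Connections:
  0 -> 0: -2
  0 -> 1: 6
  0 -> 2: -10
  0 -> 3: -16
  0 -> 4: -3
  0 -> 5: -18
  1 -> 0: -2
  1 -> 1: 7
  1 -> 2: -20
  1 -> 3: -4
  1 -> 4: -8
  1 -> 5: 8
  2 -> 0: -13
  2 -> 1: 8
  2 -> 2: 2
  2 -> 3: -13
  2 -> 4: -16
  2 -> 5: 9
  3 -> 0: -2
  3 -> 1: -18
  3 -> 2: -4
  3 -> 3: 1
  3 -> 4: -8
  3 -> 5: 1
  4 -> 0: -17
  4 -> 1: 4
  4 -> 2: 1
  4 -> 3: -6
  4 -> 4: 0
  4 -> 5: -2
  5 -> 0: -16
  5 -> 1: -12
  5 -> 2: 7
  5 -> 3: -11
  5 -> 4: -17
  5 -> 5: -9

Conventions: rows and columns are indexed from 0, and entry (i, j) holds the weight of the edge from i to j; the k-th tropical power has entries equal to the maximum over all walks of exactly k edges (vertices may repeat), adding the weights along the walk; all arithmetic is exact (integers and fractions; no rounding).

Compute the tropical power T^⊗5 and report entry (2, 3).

T^⊗2:
  [4, 13, -2, 2, -2, 14]
  [5, 14, 15, 3, -1, 15]
  [6, 15, 16, 4, 0, 16]
  [-1, 4, 8, 2, -5, 5]
  [2, 11, 5, 0, 0, 12]
  [-6, 15, 9, -6, -9, 16]
T^⊗3:
  [11, 20, 21, 9, 5, 21]
  [12, 23, 22, 10, 6, 24]
  [13, 24, 23, 11, 7, 25]
  [2, 16, 12, 3, -4, 17]
  [9, 18, 19, 7, 3, 19]
  [13, 22, 23, 11, 7, 23]
T^⊗4:
  [18, 29, 28, 16, 12, 30]
  [21, 30, 31, 19, 15, 31]
  [22, 31, 32, 20, 16, 32]
  [14, 23, 24, 12, 8, 24]
  [16, 27, 26, 14, 10, 28]
  [20, 31, 30, 18, 14, 32]
T^⊗5:
  [27, 36, 37, 25, 21, 37]
  [28, 39, 38, 26, 22, 40]
  [29, 40, 39, 27, 23, 41]
  [21, 32, 31, 19, 15, 33]
  [25, 34, 35, 23, 19, 35]
  [29, 38, 39, 27, 23, 39]
Key observation: the optimum is the walk 2->1->5->2->1->3, with weight 8 + 8 + 7 + 8 + (-4) = 27.
Optimal value attained by: walk 2->1->5->2->1->3.
Answer: (T^⊗5)[2][3] = 27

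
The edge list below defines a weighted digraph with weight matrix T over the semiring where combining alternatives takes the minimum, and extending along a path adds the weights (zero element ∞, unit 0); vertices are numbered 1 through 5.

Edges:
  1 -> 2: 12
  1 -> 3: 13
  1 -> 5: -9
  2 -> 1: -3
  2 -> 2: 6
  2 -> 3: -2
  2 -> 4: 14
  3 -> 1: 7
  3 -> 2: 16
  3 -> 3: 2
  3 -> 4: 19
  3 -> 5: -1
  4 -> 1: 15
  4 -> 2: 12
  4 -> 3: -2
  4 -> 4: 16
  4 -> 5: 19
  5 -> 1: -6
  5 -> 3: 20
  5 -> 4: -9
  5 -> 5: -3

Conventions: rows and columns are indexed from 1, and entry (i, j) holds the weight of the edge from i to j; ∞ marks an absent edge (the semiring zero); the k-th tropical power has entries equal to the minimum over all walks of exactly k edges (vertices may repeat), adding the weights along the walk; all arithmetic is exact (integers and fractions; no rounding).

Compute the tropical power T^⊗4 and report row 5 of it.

T^⊗2:
  [-15, 18, 10, -18, -12]
  [3, 9, 0, 17, -12]
  [-7, 18, 4, -10, -4]
  [5, 14, 0, 10, -3]
  [-9, 3, -11, -12, -15]
T^⊗3:
  [-18, -6, -20, -21, -24]
  [-18, 15, 2, -21, -15]
  [-10, 2, -12, -13, -16]
  [-9, 16, 2, -12, -6]
  [-21, 0, -14, -24, -18]
T^⊗4:
  [-30, -9, -23, -33, -27]
  [-21, -9, -23, -24, -27]
  [-22, -1, -15, -25, -19]
  [-12, 0, -14, -15, -18]
  [-24, -12, -26, -27, -30]
Answer: row 5 of T^⊗4 = [-24, -12, -26, -27, -30]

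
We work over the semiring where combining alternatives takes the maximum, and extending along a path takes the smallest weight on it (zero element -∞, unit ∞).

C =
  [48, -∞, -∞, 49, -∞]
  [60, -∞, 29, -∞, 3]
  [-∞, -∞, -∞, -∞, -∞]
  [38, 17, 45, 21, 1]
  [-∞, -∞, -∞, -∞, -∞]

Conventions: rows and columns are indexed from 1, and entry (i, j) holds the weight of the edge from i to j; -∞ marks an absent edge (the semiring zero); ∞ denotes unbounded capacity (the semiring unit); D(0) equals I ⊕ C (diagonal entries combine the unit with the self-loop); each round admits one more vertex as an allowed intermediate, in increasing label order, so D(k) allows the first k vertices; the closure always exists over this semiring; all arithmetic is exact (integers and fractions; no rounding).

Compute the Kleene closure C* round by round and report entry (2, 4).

D(0):
  [∞, -∞, -∞, 49, -∞]
  [60, ∞, 29, -∞, 3]
  [-∞, -∞, ∞, -∞, -∞]
  [38, 17, 45, ∞, 1]
  [-∞, -∞, -∞, -∞, ∞]
D(1):
  [∞, -∞, -∞, 49, -∞]
  [60, ∞, 29, 49, 3]
  [-∞, -∞, ∞, -∞, -∞]
  [38, 17, 45, ∞, 1]
  [-∞, -∞, -∞, -∞, ∞]
D(2):
  [∞, -∞, -∞, 49, -∞]
  [60, ∞, 29, 49, 3]
  [-∞, -∞, ∞, -∞, -∞]
  [38, 17, 45, ∞, 3]
  [-∞, -∞, -∞, -∞, ∞]
D(3):
  [∞, -∞, -∞, 49, -∞]
  [60, ∞, 29, 49, 3]
  [-∞, -∞, ∞, -∞, -∞]
  [38, 17, 45, ∞, 3]
  [-∞, -∞, -∞, -∞, ∞]
D(4):
  [∞, 17, 45, 49, 3]
  [60, ∞, 45, 49, 3]
  [-∞, -∞, ∞, -∞, -∞]
  [38, 17, 45, ∞, 3]
  [-∞, -∞, -∞, -∞, ∞]
D(5):
  [∞, 17, 45, 49, 3]
  [60, ∞, 45, 49, 3]
  [-∞, -∞, ∞, -∞, -∞]
  [38, 17, 45, ∞, 3]
  [-∞, -∞, -∞, -∞, ∞]
Answer: C*[2][4] = 49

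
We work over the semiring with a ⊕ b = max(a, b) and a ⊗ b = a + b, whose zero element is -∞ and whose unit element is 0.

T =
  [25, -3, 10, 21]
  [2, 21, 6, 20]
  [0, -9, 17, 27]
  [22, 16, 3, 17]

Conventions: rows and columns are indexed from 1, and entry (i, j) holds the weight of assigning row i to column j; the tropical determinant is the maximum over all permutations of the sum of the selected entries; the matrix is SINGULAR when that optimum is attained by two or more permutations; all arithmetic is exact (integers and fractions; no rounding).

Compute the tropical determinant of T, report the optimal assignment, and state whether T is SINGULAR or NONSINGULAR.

σ = (1, 2, 3, 4): 25 + 21 + 17 + 17 = 80
σ = (1, 2, 4, 3): 25 + 21 + 27 + 3 = 76
σ = (1, 3, 2, 4): 25 + 6 + (-9) + 17 = 39
σ = (1, 3, 4, 2): 25 + 6 + 27 + 16 = 74
σ = (1, 4, 2, 3): 25 + 20 + (-9) + 3 = 39
σ = (1, 4, 3, 2): 25 + 20 + 17 + 16 = 78
σ = (2, 1, 3, 4): (-3) + 2 + 17 + 17 = 33
σ = (2, 1, 4, 3): (-3) + 2 + 27 + 3 = 29
σ = (2, 3, 1, 4): (-3) + 6 + 0 + 17 = 20
σ = (2, 3, 4, 1): (-3) + 6 + 27 + 22 = 52
σ = (2, 4, 1, 3): (-3) + 20 + 0 + 3 = 20
σ = (2, 4, 3, 1): (-3) + 20 + 17 + 22 = 56
σ = (3, 1, 2, 4): 10 + 2 + (-9) + 17 = 20
σ = (3, 1, 4, 2): 10 + 2 + 27 + 16 = 55
σ = (3, 2, 1, 4): 10 + 21 + 0 + 17 = 48
σ = (3, 2, 4, 1): 10 + 21 + 27 + 22 = 80
σ = (3, 4, 1, 2): 10 + 20 + 0 + 16 = 46
σ = (3, 4, 2, 1): 10 + 20 + (-9) + 22 = 43
σ = (4, 1, 2, 3): 21 + 2 + (-9) + 3 = 17
σ = (4, 1, 3, 2): 21 + 2 + 17 + 16 = 56
σ = (4, 2, 1, 3): 21 + 21 + 0 + 3 = 45
σ = (4, 2, 3, 1): 21 + 21 + 17 + 22 = 81
σ = (4, 3, 1, 2): 21 + 6 + 0 + 16 = 43
σ = (4, 3, 2, 1): 21 + 6 + (-9) + 22 = 40
Optimal value attained by: σ = (4, 2, 3, 1).
Answer: det⊕(T) = 81; verdict: NONSINGULAR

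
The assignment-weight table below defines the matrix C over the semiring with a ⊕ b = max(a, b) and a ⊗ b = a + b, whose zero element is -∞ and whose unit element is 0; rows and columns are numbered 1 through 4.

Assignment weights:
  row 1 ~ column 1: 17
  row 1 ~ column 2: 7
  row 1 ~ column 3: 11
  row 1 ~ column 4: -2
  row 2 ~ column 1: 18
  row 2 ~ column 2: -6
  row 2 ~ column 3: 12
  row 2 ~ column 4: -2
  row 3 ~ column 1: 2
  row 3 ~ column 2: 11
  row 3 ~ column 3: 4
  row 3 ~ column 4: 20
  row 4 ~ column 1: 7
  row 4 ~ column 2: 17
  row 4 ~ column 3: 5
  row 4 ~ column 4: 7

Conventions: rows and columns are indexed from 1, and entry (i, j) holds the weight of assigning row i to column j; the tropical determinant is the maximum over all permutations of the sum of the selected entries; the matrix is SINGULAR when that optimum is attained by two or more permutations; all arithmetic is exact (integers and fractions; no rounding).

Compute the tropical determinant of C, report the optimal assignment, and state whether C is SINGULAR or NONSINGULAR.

σ = (1, 2, 3, 4): 17 + (-6) + 4 + 7 = 22
σ = (1, 2, 4, 3): 17 + (-6) + 20 + 5 = 36
σ = (1, 3, 2, 4): 17 + 12 + 11 + 7 = 47
σ = (1, 3, 4, 2): 17 + 12 + 20 + 17 = 66
σ = (1, 4, 2, 3): 17 + (-2) + 11 + 5 = 31
σ = (1, 4, 3, 2): 17 + (-2) + 4 + 17 = 36
σ = (2, 1, 3, 4): 7 + 18 + 4 + 7 = 36
σ = (2, 1, 4, 3): 7 + 18 + 20 + 5 = 50
σ = (2, 3, 1, 4): 7 + 12 + 2 + 7 = 28
σ = (2, 3, 4, 1): 7 + 12 + 20 + 7 = 46
σ = (2, 4, 1, 3): 7 + (-2) + 2 + 5 = 12
σ = (2, 4, 3, 1): 7 + (-2) + 4 + 7 = 16
σ = (3, 1, 2, 4): 11 + 18 + 11 + 7 = 47
σ = (3, 1, 4, 2): 11 + 18 + 20 + 17 = 66
σ = (3, 2, 1, 4): 11 + (-6) + 2 + 7 = 14
σ = (3, 2, 4, 1): 11 + (-6) + 20 + 7 = 32
σ = (3, 4, 1, 2): 11 + (-2) + 2 + 17 = 28
σ = (3, 4, 2, 1): 11 + (-2) + 11 + 7 = 27
σ = (4, 1, 2, 3): (-2) + 18 + 11 + 5 = 32
σ = (4, 1, 3, 2): (-2) + 18 + 4 + 17 = 37
σ = (4, 2, 1, 3): (-2) + (-6) + 2 + 5 = -1
σ = (4, 2, 3, 1): (-2) + (-6) + 4 + 7 = 3
σ = (4, 3, 1, 2): (-2) + 12 + 2 + 17 = 29
σ = (4, 3, 2, 1): (-2) + 12 + 11 + 7 = 28
Optimal value attained by: σ = (1, 3, 4, 2).
Answer: det⊕(C) = 66; verdict: SINGULAR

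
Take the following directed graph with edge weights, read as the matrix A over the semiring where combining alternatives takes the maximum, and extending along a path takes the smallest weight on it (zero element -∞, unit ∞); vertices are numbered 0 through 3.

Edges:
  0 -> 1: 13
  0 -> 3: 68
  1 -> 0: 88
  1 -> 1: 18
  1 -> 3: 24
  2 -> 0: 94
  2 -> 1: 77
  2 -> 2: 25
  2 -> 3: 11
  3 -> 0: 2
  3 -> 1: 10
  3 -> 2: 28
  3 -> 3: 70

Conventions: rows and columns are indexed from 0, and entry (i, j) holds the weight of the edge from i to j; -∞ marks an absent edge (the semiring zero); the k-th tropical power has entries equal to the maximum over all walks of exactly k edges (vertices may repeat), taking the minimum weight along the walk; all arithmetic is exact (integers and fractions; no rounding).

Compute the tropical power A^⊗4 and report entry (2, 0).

A^⊗2:
  [13, 13, 28, 68]
  [18, 18, 24, 68]
  [77, 25, 25, 68]
  [28, 28, 28, 70]
A^⊗3:
  [28, 28, 28, 68]
  [24, 24, 28, 68]
  [25, 25, 28, 68]
  [28, 28, 28, 70]
A^⊗4:
  [28, 28, 28, 68]
  [28, 28, 28, 68]
  [28, 28, 28, 68]
  [28, 28, 28, 70]
Key observation: the optimum is the walk 2->0->3->2->0, with weight 94 min 68 min 28 min 94 = 28.
Optimal value attained by: walk 2->0->3->2->0.
Answer: (A^⊗4)[2][0] = 28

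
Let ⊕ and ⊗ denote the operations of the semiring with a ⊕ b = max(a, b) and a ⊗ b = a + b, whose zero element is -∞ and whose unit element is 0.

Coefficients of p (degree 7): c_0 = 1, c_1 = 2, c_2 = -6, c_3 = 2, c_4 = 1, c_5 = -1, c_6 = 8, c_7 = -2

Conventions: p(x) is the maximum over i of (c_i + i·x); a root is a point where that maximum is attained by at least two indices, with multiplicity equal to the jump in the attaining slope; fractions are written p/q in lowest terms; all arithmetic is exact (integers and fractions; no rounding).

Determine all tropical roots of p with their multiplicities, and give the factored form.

hull edge (i=0, c=1) to (i=6, c=8): slope 7/6, span 6
hull edge (i=6, c=8) to (i=7, c=-2): slope -10, span 1
Factored form: p(x) = -2 ⊗ (x ⊕ (-7/6)) ⊗ (x ⊕ (-7/6)) ⊗ (x ⊕ (-7/6)) ⊗ (x ⊕ (-7/6)) ⊗ (x ⊕ (-7/6)) ⊗ (x ⊕ (-7/6)) ⊗ (x ⊕ 10)
Answer: roots = -7/6 (mult 6), 10 (mult 1)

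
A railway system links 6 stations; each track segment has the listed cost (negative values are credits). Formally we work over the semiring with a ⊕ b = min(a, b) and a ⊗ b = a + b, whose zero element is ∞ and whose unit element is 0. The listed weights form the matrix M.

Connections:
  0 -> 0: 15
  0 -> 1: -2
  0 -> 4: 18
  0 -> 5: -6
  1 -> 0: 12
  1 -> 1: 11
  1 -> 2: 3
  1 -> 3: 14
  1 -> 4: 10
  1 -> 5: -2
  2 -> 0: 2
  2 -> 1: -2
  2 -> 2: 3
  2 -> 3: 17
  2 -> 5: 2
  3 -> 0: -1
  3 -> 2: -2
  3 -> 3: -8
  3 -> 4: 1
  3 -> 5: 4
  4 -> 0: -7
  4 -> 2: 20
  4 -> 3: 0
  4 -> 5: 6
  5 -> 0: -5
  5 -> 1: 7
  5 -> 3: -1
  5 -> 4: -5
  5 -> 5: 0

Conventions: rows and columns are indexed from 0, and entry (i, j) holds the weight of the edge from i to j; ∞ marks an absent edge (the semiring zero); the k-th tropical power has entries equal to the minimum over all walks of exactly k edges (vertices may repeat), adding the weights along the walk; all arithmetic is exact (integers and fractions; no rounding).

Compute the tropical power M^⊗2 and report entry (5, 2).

M^⊗2:
  [-11, 1, 1, -7, -11, -6]
  [-7, 1, 6, -3, -7, -2]
  [-3, 0, 1, 1, -3, -4]
  [-9, -4, -10, -16, -7, -7]
  [-1, -9, -2, -8, 1, -13]
  [-12, -7, -3, -9, -5, -11]
Key observation: the optimum is the walk 5->3->2, with weight (-1) + (-2) = -3.
Optimal value attained by: walk 5->3->2.
Answer: (M^⊗2)[5][2] = -3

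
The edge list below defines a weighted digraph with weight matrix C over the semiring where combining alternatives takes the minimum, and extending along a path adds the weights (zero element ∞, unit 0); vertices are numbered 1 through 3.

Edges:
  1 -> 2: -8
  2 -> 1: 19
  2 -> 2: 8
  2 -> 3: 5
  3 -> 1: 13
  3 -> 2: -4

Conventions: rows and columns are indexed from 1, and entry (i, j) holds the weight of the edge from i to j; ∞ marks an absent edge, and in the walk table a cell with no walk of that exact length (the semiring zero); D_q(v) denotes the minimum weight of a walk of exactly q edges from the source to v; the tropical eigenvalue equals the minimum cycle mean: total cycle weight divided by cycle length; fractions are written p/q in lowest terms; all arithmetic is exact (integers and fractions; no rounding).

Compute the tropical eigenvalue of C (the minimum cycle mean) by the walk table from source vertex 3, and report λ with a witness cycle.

q=0: [∞, ∞, 0]
q=1: [13, -4, ∞]
q=2: [15, 4, 1]
q=3: [14, -3, 9]
Optimal cycle mean attained by: cycle 2->3->2, total 5 + (-4), length 2.
Answer: λ = 1/2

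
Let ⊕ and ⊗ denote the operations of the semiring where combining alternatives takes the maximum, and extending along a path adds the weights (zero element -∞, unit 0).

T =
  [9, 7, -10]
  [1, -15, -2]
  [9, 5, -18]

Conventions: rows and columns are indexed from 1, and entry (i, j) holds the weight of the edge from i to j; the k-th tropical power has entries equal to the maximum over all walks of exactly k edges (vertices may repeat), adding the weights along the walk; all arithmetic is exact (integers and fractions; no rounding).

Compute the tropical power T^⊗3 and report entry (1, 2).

T^⊗2:
  [18, 16, 5]
  [10, 8, -9]
  [18, 16, 3]
T^⊗3:
  [27, 25, 14]
  [19, 17, 6]
  [27, 25, 14]
Key observation: the optimum is the walk 1->1->1->2, with weight 9 + 9 + 7 = 25.
Optimal value attained by: walk 1->1->1->2.
Answer: (T^⊗3)[1][2] = 25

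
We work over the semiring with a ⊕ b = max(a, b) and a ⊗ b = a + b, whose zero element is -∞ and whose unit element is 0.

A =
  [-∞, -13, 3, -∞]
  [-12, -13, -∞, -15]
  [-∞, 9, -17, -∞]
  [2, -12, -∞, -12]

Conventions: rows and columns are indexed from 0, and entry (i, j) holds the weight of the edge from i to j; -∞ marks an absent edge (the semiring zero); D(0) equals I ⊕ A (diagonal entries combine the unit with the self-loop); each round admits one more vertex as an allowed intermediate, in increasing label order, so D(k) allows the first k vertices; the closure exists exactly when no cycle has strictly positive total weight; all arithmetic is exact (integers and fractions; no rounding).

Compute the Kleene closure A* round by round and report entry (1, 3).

D(0):
  [0, -13, 3, -∞]
  [-12, 0, -∞, -15]
  [-∞, 9, 0, -∞]
  [2, -12, -∞, 0]
D(1):
  [0, -13, 3, -∞]
  [-12, 0, -9, -15]
  [-∞, 9, 0, -∞]
  [2, -11, 5, 0]
D(2):
  [0, -13, 3, -28]
  [-12, 0, -9, -15]
  [-3, 9, 0, -6]
  [2, -11, 5, 0]
D(3):
  [0, 12, 3, -3]
  [-12, 0, -9, -15]
  [-3, 9, 0, -6]
  [2, 14, 5, 0]
D(4):
  [0, 12, 3, -3]
  [-12, 0, -9, -15]
  [-3, 9, 0, -6]
  [2, 14, 5, 0]
Answer: A*[1][3] = -15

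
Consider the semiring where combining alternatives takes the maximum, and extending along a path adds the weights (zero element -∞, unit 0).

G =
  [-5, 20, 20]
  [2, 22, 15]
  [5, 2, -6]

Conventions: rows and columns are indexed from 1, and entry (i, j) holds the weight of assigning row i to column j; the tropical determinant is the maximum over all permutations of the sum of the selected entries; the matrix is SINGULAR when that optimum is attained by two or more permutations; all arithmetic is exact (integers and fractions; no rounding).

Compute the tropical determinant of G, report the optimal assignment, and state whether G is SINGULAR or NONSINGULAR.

σ = (1, 2, 3): (-5) + 22 + (-6) = 11
σ = (1, 3, 2): (-5) + 15 + 2 = 12
σ = (2, 1, 3): 20 + 2 + (-6) = 16
σ = (2, 3, 1): 20 + 15 + 5 = 40
σ = (3, 1, 2): 20 + 2 + 2 = 24
σ = (3, 2, 1): 20 + 22 + 5 = 47
Optimal value attained by: σ = (3, 2, 1).
Answer: det⊕(G) = 47; verdict: NONSINGULAR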